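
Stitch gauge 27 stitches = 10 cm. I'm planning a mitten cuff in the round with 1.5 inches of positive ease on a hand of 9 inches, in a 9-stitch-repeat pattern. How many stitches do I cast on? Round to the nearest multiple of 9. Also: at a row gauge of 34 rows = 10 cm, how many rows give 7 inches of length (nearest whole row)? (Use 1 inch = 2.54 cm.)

Finished = 9 + 1.5 = 10.5 inches.
10.5 inches × 2.54 = 26.67 cm.
27/10 = 2.7 sts per cm; 26.67 × 2.7 = 72.01 sts.
Nearest multiple of 9 → 72.
7 inches = 17.78 cm; × 3.4 = 60.45 → 60 rows.

Cast on 72 stitches; work 60 rows.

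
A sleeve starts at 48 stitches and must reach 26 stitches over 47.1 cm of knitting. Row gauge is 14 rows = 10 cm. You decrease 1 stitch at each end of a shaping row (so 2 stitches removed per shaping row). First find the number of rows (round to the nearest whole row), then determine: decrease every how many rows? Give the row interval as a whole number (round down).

Rows = 47.1 × 1.4 = 65.9 → 66 rows.
Stitches to remove: 22 → 11 shaping rows (at 2 st each).
66 / 11 = 6.00 → every 6 rows.

Decrease every 6th row.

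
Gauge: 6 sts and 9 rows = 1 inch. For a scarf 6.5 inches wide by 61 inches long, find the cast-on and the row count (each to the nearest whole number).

Stitch gauge = 6/1 = 6 sts/in; 6.5 × 6 = 39.00 → 39 sts.
Row gauge = 9/1 = 9 rows/in; 61 × 9 = 549.00 → 549 rows.

Cast on 39 stitches and work 549 rows.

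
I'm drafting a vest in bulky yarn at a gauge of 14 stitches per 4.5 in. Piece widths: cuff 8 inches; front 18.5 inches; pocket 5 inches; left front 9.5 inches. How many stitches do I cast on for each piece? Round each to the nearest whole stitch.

cuff 25; front 58; pocket 16; left front 30.

Rate = 14/4.5 = 3.111 sts per in.
cuff: 8 × 3.111 = 24.89 → 25.
front: 18.5 × 3.111 = 57.56 → 58.
pocket: 5 × 3.111 = 15.56 → 16.
left front: 9.5 × 3.111 = 29.56 → 30.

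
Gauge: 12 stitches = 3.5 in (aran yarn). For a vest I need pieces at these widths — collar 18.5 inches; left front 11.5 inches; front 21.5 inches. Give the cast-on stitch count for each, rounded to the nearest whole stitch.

Rate = 12/3.5 = 3.429 sts per in.
collar: 18.5 × 3.429 = 63.43 → 63.
left front: 11.5 × 3.429 = 39.43 → 39.
front: 21.5 × 3.429 = 73.71 → 74.

collar 63; left front 39; front 74.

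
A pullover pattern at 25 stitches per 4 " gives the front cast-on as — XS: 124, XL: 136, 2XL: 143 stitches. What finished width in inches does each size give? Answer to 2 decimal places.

XS 19.84 inches; XL 21.76 inches; 2XL 22.88 inches.

25/4 = 6.25 sts per in.
XS: 124 / 6.25 = 19.840 → 19.84 in.
XL: 136 / 6.25 = 21.760 → 21.76 in.
2XL: 143 / 6.25 = 22.880 → 22.88 in.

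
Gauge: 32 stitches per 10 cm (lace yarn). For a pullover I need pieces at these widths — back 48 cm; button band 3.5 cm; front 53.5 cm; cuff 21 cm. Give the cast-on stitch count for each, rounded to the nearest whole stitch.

Rate = 32/10 = 3.2 sts per cm.
back: 48 × 3.2 = 153.60 → 154.
button band: 3.5 × 3.2 = 11.20 → 11.
front: 53.5 × 3.2 = 171.20 → 171.
cuff: 21 × 3.2 = 67.20 → 67.

back 154; button band 11; front 171; cuff 67.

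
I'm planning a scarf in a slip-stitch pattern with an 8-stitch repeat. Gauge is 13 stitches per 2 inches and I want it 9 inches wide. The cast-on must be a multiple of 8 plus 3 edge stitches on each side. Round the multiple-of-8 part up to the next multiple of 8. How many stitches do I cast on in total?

62 stitches.

13 / 2 = 6.5 sts per inch.
9 × 6.5 = 58.50 sts.
Less 6 edge sts → 52.50 for the repeat.
Next multiple of 8: 56.
Add back 6 edge sts → 62.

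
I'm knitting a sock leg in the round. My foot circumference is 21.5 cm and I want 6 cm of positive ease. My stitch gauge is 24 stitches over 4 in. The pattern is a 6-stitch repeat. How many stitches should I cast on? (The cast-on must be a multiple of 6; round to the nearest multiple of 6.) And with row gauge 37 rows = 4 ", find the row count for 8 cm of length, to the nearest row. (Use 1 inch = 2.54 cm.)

Finished = 21.5 + 6 = 27.5 cm.
27.5 cm × 1/2.54 = 10.83 inches.
24/4 = 6 sts per in; 10.83 × 6 = 64.96 sts.
Nearest multiple of 6 → 66.
8 cm = 3.15 inches; × 9.25 = 29.13 → 29 rows.

Cast on 66 stitches; work 29 rows.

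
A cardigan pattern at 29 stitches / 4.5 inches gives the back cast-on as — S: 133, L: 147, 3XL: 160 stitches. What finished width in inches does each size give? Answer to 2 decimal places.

29/4.5 = 6.444 sts per in.
S: 133 / 6.444 = 20.638 → 20.64 in.
L: 147 / 6.444 = 22.810 → 22.81 in.
3XL: 160 / 6.444 = 24.828 → 24.83 in.

S 20.64 inches; L 22.81 inches; 3XL 24.83 inches.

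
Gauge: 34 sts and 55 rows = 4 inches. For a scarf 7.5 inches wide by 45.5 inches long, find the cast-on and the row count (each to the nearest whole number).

Cast on 64 stitches and work 626 rows.

Stitch gauge = 34/4 = 8.5 sts/in; 7.5 × 8.5 = 63.75 → 64 sts.
Row gauge = 55/4 = 13.75 rows/in; 45.5 × 13.75 = 625.62 → 626 rows.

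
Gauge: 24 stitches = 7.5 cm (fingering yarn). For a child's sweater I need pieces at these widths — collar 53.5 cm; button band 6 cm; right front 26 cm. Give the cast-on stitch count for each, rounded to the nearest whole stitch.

collar 171; button band 19; right front 83.

Rate = 24/7.5 = 3.2 sts per cm.
collar: 53.5 × 3.2 = 171.20 → 171.
button band: 6 × 3.2 = 19.20 → 19.
right front: 26 × 3.2 = 83.20 → 83.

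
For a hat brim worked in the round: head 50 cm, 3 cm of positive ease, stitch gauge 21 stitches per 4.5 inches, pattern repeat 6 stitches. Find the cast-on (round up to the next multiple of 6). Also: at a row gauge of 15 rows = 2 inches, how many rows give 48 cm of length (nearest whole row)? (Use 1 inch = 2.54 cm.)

Cast on 102 stitches; work 142 rows.

Finished = 50 + 3 = 53 cm.
53 cm × 1/2.54 = 20.87 inches.
21/4.5 = 4.667 sts per in; 20.87 × 4.667 = 97.38 sts.
Next multiple of 6 → 102.
48 cm = 18.90 inches; × 7.5 = 141.73 → 142 rows.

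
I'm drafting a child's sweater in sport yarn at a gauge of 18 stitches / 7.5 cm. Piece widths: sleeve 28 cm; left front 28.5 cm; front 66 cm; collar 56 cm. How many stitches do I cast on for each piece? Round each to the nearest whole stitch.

Rate = 18/7.5 = 2.4 sts per cm.
sleeve: 28 × 2.4 = 67.20 → 67.
left front: 28.5 × 2.4 = 68.40 → 68.
front: 66 × 2.4 = 158.40 → 158.
collar: 56 × 2.4 = 134.40 → 134.

sleeve 67; left front 68; front 158; collar 134.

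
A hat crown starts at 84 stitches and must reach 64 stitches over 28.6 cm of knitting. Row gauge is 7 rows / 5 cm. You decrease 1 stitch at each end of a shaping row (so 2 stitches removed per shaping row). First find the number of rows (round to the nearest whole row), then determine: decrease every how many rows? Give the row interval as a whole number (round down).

Decrease every 4th row.

Rows = 28.6 × 1.4 = 40.0 → 40 rows.
Stitches to remove: 20 → 10 shaping rows (at 2 st each).
40 / 10 = 4.00 → every 4 rows.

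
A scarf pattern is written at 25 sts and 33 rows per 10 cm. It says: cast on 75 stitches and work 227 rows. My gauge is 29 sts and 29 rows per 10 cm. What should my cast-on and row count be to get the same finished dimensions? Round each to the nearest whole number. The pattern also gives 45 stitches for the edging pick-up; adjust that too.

Cast on 87 stitches; work 199 rows; edging pick-up 52 stitches.

Stitches: 75 × 29/25 = 87.00 → 87.
Rows: 227 × 29/33 = 199.48 → 199.
edging pick-up: 45 × 29/25 = 52.20 → 52.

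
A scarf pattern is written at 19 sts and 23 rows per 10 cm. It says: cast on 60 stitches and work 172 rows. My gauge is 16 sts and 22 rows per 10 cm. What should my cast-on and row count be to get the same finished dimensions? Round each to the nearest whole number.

Cast on 51 stitches; work 165 rows.

Stitches: 60 × 16/19 = 50.53 → 51.
Rows: 172 × 22/23 = 164.52 → 165.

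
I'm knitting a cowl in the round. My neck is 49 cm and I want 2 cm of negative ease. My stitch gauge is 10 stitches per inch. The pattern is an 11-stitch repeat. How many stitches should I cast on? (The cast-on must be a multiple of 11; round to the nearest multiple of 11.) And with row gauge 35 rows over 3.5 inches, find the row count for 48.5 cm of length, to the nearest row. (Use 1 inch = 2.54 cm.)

Finished = 49 − 2 = 47 cm.
47 cm × 1/2.54 = 18.50 inches.
10/1 = 10 sts per in; 18.50 × 10 = 185.04 sts.
Nearest multiple of 11 → 187.
48.5 cm = 19.09 inches; × 10 = 190.94 → 191 rows.

Cast on 187 stitches; work 191 rows.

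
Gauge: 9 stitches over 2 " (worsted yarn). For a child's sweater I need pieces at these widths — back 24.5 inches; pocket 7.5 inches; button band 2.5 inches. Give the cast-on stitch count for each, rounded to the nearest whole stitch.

Rate = 9/2 = 4.5 sts per in.
back: 24.5 × 4.5 = 110.25 → 110.
pocket: 7.5 × 4.5 = 33.75 → 34.
button band: 2.5 × 4.5 = 11.25 → 11.

back 110; pocket 34; button band 11.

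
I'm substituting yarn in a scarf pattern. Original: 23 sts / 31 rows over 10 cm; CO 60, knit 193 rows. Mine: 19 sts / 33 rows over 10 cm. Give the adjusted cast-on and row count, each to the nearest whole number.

Cast on 50 stitches; work 205 rows.

Stitches: 60 × 19/23 = 49.57 → 50.
Rows: 193 × 33/31 = 205.45 → 205.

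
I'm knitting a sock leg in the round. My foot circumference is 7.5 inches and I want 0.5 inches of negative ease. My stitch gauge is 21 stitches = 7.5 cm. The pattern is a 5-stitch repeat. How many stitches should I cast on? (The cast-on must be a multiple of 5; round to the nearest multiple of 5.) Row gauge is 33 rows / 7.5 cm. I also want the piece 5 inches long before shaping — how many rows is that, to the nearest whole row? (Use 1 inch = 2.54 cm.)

Cast on 50 stitches; work 56 rows.

Finished = 7.5 − 0.5 = 7 inches.
7 inches × 2.54 = 17.78 cm.
21/7.5 = 2.8 sts per cm; 17.78 × 2.8 = 49.78 sts.
Nearest multiple of 5 → 50.
5 inches = 12.70 cm; × 4.4 = 55.88 → 56 rows.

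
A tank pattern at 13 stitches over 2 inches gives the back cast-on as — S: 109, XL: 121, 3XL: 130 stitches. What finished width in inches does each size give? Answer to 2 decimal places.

13/2 = 6.5 sts per in.
S: 109 / 6.5 = 16.769 → 16.77 in.
XL: 121 / 6.5 = 18.615 → 18.62 in.
3XL: 130 / 6.5 = 20.000 → 20.00 in.

S 16.77 inches; XL 18.62 inches; 3XL 20.00 inches.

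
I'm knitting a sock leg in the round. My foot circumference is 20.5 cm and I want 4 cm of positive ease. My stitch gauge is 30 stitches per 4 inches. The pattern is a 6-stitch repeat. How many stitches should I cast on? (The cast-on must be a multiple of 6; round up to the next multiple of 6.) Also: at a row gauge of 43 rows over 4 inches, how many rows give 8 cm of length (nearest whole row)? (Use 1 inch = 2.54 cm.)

Cast on 78 stitches; work 34 rows.

Finished = 20.5 + 4 = 24.5 cm.
24.5 cm × 1/2.54 = 9.65 inches.
30/4 = 7.5 sts per in; 9.65 × 7.5 = 72.34 sts.
Next multiple of 6 → 78.
8 cm = 3.15 inches; × 10.75 = 33.86 → 34 rows.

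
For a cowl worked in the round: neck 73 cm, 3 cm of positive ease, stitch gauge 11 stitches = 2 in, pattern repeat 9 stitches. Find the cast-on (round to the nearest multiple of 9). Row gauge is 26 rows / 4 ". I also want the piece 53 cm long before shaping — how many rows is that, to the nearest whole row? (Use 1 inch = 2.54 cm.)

Finished = 73 + 3 = 76 cm.
76 cm × 1/2.54 = 29.92 inches.
11/2 = 5.5 sts per in; 29.92 × 5.5 = 164.57 sts.
Nearest multiple of 9 → 162.
53 cm = 20.87 inches; × 6.5 = 135.63 → 136 rows.

Cast on 162 stitches; work 136 rows.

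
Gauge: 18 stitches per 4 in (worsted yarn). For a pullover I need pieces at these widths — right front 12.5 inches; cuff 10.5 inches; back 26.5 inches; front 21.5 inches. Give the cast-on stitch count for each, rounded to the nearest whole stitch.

right front 56; cuff 47; back 119; front 97.

Rate = 18/4 = 4.5 sts per in.
right front: 12.5 × 4.5 = 56.25 → 56.
cuff: 10.5 × 4.5 = 47.25 → 47.
back: 26.5 × 4.5 = 119.25 → 119.
front: 21.5 × 4.5 = 96.75 → 97.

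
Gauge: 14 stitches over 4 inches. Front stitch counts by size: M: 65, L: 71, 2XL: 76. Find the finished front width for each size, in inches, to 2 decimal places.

14/4 = 3.5 sts per in.
M: 65 / 3.5 = 18.571 → 18.57 in.
L: 71 / 3.5 = 20.286 → 20.29 in.
2XL: 76 / 3.5 = 21.714 → 21.71 in.

M 18.57 inches; L 20.29 inches; 2XL 21.71 inches.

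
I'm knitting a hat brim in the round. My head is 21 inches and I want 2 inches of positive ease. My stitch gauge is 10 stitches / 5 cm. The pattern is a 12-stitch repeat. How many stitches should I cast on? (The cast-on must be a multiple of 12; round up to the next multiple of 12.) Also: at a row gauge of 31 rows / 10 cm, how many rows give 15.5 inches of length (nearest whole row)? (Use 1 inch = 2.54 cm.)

Finished = 21 + 2 = 23 inches.
23 inches × 2.54 = 58.42 cm.
10/5 = 2 sts per cm; 58.42 × 2 = 116.84 sts.
Next multiple of 12 → 120.
15.5 inches = 39.37 cm; × 3.1 = 122.05 → 122 rows.

Cast on 120 stitches; work 122 rows.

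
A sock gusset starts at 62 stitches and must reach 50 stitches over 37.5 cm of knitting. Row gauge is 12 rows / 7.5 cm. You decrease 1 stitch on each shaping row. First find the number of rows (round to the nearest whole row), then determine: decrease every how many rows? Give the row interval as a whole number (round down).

Rows = 37.5 × 1.6 = 60.0 → 60 rows.
Stitches to remove: 12 → 12 shaping rows (at 1 st each).
60 / 12 = 5.00 → every 5 rows.

Decrease every 5th row.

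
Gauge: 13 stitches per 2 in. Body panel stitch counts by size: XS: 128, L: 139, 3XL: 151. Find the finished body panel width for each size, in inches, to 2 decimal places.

XS 19.69 inches; L 21.38 inches; 3XL 23.23 inches.

13/2 = 6.5 sts per in.
XS: 128 / 6.5 = 19.692 → 19.69 in.
L: 139 / 6.5 = 21.385 → 21.38 in.
3XL: 151 / 6.5 = 23.231 → 23.23 in.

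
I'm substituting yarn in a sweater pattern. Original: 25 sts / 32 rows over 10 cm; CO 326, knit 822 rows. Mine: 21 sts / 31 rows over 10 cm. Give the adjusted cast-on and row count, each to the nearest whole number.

Stitches: 326 × 21/25 = 273.84 → 274.
Rows: 822 × 31/32 = 796.31 → 796.

Cast on 274 stitches; work 796 rows.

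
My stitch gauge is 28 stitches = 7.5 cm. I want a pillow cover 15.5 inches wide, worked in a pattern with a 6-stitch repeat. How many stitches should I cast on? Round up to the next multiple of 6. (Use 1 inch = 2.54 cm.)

15.5 in = 15.5 × 2.54 = 39.37 cm.
28 / 7.5 = 3.733 sts/cm.
39.37 × 3.733 = 146.98 sts.
→ 150.

CO 150 sts.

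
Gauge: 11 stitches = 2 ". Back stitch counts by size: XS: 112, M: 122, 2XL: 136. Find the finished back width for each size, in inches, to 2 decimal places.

11/2 = 5.5 sts per in.
XS: 112 / 5.5 = 20.364 → 20.36 in.
M: 122 / 5.5 = 22.182 → 22.18 in.
2XL: 136 / 5.5 = 24.727 → 24.73 in.

XS 20.36 inches; M 22.18 inches; 2XL 24.73 inches.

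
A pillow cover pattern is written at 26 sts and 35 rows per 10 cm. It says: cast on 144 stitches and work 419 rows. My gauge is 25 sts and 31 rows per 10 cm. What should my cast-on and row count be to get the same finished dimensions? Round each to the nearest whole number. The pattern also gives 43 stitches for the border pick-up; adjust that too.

Cast on 138 stitches; work 371 rows; border pick-up 41 stitches.

Stitches: 144 × 25/26 = 138.46 → 138.
Rows: 419 × 31/35 = 371.11 → 371.
border pick-up: 43 × 25/26 = 41.35 → 41.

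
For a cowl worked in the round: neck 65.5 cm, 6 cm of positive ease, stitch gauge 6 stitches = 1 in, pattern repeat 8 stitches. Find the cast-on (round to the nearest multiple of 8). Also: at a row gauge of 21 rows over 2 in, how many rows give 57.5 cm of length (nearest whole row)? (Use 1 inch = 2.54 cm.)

Finished = 65.5 + 6 = 71.5 cm.
71.5 cm × 1/2.54 = 28.15 inches.
6/1 = 6 sts per in; 28.15 × 6 = 168.90 sts.
Nearest multiple of 8 → 168.
57.5 cm = 22.64 inches; × 10.5 = 237.70 → 238 rows.

Cast on 168 stitches; work 238 rows.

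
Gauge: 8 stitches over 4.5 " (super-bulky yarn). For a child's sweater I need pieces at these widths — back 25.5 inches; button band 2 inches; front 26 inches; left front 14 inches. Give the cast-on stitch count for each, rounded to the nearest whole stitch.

back 45; button band 4; front 46; left front 25.

Rate = 8/4.5 = 1.778 sts per in.
back: 25.5 × 1.778 = 45.33 → 45.
button band: 2 × 1.778 = 3.56 → 4.
front: 26 × 1.778 = 46.22 → 46.
left front: 14 × 1.778 = 24.89 → 25.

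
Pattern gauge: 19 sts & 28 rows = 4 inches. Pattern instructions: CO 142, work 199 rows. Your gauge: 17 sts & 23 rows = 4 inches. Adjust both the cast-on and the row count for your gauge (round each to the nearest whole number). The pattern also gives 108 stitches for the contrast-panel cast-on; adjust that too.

Cast on 127 stitches; work 163 rows; contrast-panel cast-on 97 stitches.

Stitches: 142 × 17/19 = 127.05 → 127.
Rows: 199 × 23/28 = 163.46 → 163.
contrast-panel cast-on: 108 × 17/19 = 96.63 → 97.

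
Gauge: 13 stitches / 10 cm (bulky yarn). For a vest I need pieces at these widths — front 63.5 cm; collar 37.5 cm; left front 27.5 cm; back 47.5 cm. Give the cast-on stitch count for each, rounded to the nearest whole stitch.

front 83; collar 49; left front 36; back 62.

Rate = 13/10 = 1.3 sts per cm.
front: 63.5 × 1.3 = 82.55 → 83.
collar: 37.5 × 1.3 = 48.75 → 49.
left front: 27.5 × 1.3 = 35.75 → 36.
back: 47.5 × 1.3 = 61.75 → 62.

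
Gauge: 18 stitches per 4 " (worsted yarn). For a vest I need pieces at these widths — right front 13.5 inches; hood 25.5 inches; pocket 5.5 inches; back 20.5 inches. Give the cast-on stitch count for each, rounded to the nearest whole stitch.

Rate = 18/4 = 4.5 sts per in.
right front: 13.5 × 4.5 = 60.75 → 61.
hood: 25.5 × 4.5 = 114.75 → 115.
pocket: 5.5 × 4.5 = 24.75 → 25.
back: 20.5 × 4.5 = 92.25 → 92.

right front 61; hood 115; pocket 25; back 92.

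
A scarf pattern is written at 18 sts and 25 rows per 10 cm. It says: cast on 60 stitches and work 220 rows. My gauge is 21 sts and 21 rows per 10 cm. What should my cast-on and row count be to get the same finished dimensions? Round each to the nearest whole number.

Cast on 70 stitches; work 185 rows.

Stitches: 60 × 21/18 = 70.00 → 70.
Rows: 220 × 21/25 = 184.80 → 185.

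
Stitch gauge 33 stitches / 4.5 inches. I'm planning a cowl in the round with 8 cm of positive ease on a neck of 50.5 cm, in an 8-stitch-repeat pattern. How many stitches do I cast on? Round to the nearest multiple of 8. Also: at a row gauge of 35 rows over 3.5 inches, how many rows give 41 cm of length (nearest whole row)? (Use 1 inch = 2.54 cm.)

Finished = 50.5 + 8 = 58.5 cm.
58.5 cm × 1/2.54 = 23.03 inches.
33/4.5 = 7.333 sts per in; 23.03 × 7.333 = 168.90 sts.
Nearest multiple of 8 → 168.
41 cm = 16.14 inches; × 10 = 161.42 → 161 rows.

Cast on 168 stitches; work 161 rows.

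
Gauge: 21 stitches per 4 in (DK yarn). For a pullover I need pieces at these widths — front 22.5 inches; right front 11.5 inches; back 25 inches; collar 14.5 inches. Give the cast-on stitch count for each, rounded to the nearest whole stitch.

front 118; right front 60; back 131; collar 76.

Rate = 21/4 = 5.25 sts per in.
front: 22.5 × 5.25 = 118.12 → 118.
right front: 11.5 × 5.25 = 60.38 → 60.
back: 25 × 5.25 = 131.25 → 131.
collar: 14.5 × 5.25 = 76.12 → 76.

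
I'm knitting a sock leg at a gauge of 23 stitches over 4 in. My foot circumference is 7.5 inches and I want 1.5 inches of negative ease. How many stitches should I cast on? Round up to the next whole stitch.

CO 35 sts.

Finished = 7.5 − 1.5 = 6 in.
23 / 4 = 5.75 sts per inch.
6.00 × 5.75 = 34.50 sts.
→ 35 sts.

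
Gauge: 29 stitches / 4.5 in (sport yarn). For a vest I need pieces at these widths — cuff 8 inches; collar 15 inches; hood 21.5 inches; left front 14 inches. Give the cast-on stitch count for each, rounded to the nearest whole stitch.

Rate = 29/4.5 = 6.444 sts per in.
cuff: 8 × 6.444 = 51.56 → 52.
collar: 15 × 6.444 = 96.67 → 97.
hood: 21.5 × 6.444 = 138.56 → 139.
left front: 14 × 6.444 = 90.22 → 90.

cuff 52; collar 97; hood 139; left front 90.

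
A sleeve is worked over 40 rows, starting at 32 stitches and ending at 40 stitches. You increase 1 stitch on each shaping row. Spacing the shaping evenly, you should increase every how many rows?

Stitches to add: |40 − 32| = 8.
Shaping rows needed: 8 / 1 = 8.
40 rows / 8 = every 5 rows.

Increase every 5th row.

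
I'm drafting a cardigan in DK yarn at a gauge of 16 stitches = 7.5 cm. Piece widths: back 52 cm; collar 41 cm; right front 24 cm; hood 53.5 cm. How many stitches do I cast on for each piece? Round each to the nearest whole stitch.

back 111; collar 87; right front 51; hood 114.

Rate = 16/7.5 = 2.133 sts per cm.
back: 52 × 2.133 = 110.93 → 111.
collar: 41 × 2.133 = 87.47 → 87.
right front: 24 × 2.133 = 51.20 → 51.
hood: 53.5 × 2.133 = 114.13 → 114.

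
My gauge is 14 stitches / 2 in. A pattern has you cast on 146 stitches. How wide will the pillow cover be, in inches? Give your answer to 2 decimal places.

20.86 inches.

14 stitches / 2 inch = 7 stitches per inch.
146 / 7 = 20.857 inches.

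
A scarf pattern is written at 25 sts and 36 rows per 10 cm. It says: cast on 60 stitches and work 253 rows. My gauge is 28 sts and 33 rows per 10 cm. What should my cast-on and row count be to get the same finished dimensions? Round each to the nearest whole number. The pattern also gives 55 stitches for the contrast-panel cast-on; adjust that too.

Cast on 67 stitches; work 232 rows; contrast-panel cast-on 62 stitches.

Stitches: 60 × 28/25 = 67.20 → 67.
Rows: 253 × 33/36 = 231.92 → 232.
contrast-panel cast-on: 55 × 28/25 = 61.60 → 62.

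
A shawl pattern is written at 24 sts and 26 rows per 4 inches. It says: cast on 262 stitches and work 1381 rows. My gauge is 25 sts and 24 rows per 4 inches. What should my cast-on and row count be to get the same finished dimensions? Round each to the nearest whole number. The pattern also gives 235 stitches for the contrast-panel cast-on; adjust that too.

Cast on 273 stitches; work 1275 rows; contrast-panel cast-on 245 stitches.

Stitches: 262 × 25/24 = 272.92 → 273.
Rows: 1381 × 24/26 = 1274.77 → 1275.
contrast-panel cast-on: 235 × 25/24 = 244.79 → 245.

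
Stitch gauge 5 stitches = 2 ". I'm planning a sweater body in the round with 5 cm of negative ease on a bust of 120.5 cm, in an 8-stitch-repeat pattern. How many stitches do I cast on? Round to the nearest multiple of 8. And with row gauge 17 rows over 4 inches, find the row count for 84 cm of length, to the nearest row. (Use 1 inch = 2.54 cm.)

Finished = 120.5 − 5 = 115.5 cm.
115.5 cm × 1/2.54 = 45.47 inches.
5/2 = 2.5 sts per in; 45.47 × 2.5 = 113.68 sts.
Nearest multiple of 8 → 112.
84 cm = 33.07 inches; × 4.25 = 140.55 → 141 rows.

Cast on 112 stitches; work 141 rows.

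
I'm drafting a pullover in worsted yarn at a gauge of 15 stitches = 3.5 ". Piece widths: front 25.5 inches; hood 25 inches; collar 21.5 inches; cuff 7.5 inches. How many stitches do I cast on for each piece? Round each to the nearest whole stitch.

Rate = 15/3.5 = 4.286 sts per in.
front: 25.5 × 4.286 = 109.29 → 109.
hood: 25 × 4.286 = 107.14 → 107.
collar: 21.5 × 4.286 = 92.14 → 92.
cuff: 7.5 × 4.286 = 32.14 → 32.

front 109; hood 107; collar 92; cuff 32.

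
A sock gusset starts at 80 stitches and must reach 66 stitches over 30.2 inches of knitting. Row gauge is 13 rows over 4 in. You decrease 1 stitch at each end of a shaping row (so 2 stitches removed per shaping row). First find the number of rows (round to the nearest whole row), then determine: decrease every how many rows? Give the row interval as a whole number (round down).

Decrease every 14th row.

Rows = 30.2 × 3.25 = 98.1 → 98 rows.
Stitches to remove: 14 → 7 shaping rows (at 2 st each).
98 / 7 = 14.00 → every 14 rows.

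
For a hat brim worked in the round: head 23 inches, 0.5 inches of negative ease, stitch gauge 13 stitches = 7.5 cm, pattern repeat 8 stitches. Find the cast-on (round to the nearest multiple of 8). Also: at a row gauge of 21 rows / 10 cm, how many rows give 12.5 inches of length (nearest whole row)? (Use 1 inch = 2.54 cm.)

Finished = 23 − 0.5 = 22.5 inches.
22.5 inches × 2.54 = 57.15 cm.
13/7.5 = 1.733 sts per cm; 57.15 × 1.733 = 99.06 sts.
Nearest multiple of 8 → 96.
12.5 inches = 31.75 cm; × 2.1 = 66.67 → 67 rows.

Cast on 96 stitches; work 67 rows.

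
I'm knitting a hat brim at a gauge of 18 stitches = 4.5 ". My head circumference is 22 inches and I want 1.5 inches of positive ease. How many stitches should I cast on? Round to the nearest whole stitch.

Cast on 94 stitches.

Finished = 22 + 1.5 = 23.5 in.
18 / 4.5 = 4 sts per inch.
23.50 × 4 = 94.00 sts.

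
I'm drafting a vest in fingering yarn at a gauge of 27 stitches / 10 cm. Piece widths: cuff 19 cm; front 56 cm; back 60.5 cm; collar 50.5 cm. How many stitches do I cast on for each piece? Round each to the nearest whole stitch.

cuff 51; front 151; back 163; collar 136.

Rate = 27/10 = 2.7 sts per cm.
cuff: 19 × 2.7 = 51.30 → 51.
front: 56 × 2.7 = 151.20 → 151.
back: 60.5 × 2.7 = 163.35 → 163.
collar: 50.5 × 2.7 = 136.35 → 136.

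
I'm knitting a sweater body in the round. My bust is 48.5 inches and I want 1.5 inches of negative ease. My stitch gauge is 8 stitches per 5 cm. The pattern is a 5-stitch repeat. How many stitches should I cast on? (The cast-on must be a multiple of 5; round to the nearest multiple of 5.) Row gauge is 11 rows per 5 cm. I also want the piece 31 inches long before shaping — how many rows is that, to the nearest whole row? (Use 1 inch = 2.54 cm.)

Finished = 48.5 − 1.5 = 47 inches.
47 inches × 2.54 = 119.38 cm.
8/5 = 1.6 sts per cm; 119.38 × 1.6 = 191.01 sts.
Nearest multiple of 5 → 190.
31 inches = 78.74 cm; × 2.2 = 173.23 → 173 rows.

Cast on 190 stitches; work 173 rows.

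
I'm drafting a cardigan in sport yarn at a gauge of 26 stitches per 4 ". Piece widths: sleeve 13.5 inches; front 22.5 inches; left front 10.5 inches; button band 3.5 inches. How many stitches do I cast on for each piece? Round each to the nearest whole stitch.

Rate = 26/4 = 6.5 sts per in.
sleeve: 13.5 × 6.5 = 87.75 → 88.
front: 22.5 × 6.5 = 146.25 → 146.
left front: 10.5 × 6.5 = 68.25 → 68.
button band: 3.5 × 6.5 = 22.75 → 23.

sleeve 88; front 146; left front 68; button band 23.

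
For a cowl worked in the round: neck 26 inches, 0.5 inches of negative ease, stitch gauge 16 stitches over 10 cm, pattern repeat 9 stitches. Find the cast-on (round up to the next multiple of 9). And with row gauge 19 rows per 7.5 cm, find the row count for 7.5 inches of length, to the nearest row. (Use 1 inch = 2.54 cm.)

Finished = 26 − 0.5 = 25.5 inches.
25.5 inches × 2.54 = 64.77 cm.
16/10 = 1.6 sts per cm; 64.77 × 1.6 = 103.63 sts.
Next multiple of 9 → 108.
7.5 inches = 19.05 cm; × 2.533 = 48.26 → 48 rows.

Cast on 108 stitches; work 48 rows.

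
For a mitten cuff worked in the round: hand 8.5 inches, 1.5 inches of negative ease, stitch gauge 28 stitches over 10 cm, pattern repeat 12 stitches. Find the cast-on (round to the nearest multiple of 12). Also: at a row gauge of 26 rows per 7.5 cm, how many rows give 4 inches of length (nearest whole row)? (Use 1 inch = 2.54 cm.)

Cast on 48 stitches; work 35 rows.

Finished = 8.5 − 1.5 = 7 inches.
7 inches × 2.54 = 17.78 cm.
28/10 = 2.8 sts per cm; 17.78 × 2.8 = 49.78 sts.
Nearest multiple of 12 → 48.
4 inches = 10.16 cm; × 3.467 = 35.22 → 35 rows.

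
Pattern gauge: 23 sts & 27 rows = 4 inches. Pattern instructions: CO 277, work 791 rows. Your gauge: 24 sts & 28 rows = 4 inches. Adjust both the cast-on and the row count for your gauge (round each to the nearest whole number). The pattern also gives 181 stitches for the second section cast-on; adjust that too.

Stitches: 277 × 24/23 = 289.04 → 289.
Rows: 791 × 28/27 = 820.30 → 820.
second section cast-on: 181 × 24/23 = 188.87 → 189.

Cast on 289 stitches; work 820 rows; second section cast-on 189 stitches.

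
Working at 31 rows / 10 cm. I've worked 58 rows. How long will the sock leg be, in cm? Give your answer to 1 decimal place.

31 rows / 10 cm = 3.1 rows per cm.
58 / 3.1 = 18.71 cm.

18.7 cm.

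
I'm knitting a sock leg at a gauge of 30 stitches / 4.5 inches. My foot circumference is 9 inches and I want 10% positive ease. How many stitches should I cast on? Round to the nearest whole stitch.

Finished = 9 × 1.10 = 9.90 in.
30 / 4.5 = 6.667 sts per inch.
9.90 × 6.667 = 66.00 sts.

66 stitches.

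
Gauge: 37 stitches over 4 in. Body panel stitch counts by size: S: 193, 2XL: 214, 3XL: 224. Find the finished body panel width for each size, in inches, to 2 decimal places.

37/4 = 9.25 sts per in.
S: 193 / 9.25 = 20.865 → 20.86 in.
2XL: 214 / 9.25 = 23.135 → 23.14 in.
3XL: 224 / 9.25 = 24.216 → 24.22 in.

S 20.86 inches; 2XL 23.14 inches; 3XL 24.22 inches.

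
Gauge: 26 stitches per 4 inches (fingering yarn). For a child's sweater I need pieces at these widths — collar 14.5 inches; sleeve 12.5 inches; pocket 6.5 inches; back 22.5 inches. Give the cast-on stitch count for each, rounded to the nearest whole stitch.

Rate = 26/4 = 6.5 sts per in.
collar: 14.5 × 6.5 = 94.25 → 94.
sleeve: 12.5 × 6.5 = 81.25 → 81.
pocket: 6.5 × 6.5 = 42.25 → 42.
back: 22.5 × 6.5 = 146.25 → 146.

collar 94; sleeve 81; pocket 42; back 146.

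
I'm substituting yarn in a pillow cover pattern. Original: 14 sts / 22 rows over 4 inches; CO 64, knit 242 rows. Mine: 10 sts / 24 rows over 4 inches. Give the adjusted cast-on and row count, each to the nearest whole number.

Cast on 46 stitches; work 264 rows.

Stitches: 64 × 10/14 = 45.71 → 46.
Rows: 242 × 24/22 = 264.00 → 264.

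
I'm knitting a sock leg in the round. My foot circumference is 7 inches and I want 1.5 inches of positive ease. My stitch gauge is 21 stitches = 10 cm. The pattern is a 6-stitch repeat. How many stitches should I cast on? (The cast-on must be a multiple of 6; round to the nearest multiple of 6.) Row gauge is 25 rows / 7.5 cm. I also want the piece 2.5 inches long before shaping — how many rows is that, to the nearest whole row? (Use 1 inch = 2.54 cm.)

Cast on 48 stitches; work 21 rows.

Finished = 7 + 1.5 = 8.5 inches.
8.5 inches × 2.54 = 21.59 cm.
21/10 = 2.1 sts per cm; 21.59 × 2.1 = 45.34 sts.
Nearest multiple of 6 → 48.
2.5 inches = 6.35 cm; × 3.333 = 21.17 → 21 rows.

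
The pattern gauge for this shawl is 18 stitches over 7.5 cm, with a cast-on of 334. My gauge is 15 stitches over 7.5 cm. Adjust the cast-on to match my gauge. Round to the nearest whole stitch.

Scale factor = 15 / 18 = 0.833.
334 × 15 / 18 = 278.33 sts.
→ 278 sts.

278 stitches.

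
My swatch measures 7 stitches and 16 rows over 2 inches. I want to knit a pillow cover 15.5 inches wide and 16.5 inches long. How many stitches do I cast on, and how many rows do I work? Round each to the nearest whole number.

Cast on 54 stitches and work 132 rows.

Stitch gauge = 7/2 = 3.5 sts/in; 15.5 × 3.5 = 54.25 → 54 sts.
Row gauge = 16/2 = 8 rows/in; 16.5 × 8 = 132.00 → 132 rows.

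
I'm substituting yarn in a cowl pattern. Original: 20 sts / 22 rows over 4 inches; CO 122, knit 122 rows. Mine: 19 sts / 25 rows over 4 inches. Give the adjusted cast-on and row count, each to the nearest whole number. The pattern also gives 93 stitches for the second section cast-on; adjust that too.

Cast on 116 stitches; work 139 rows; second section cast-on 88 stitches.

Stitches: 122 × 19/20 = 115.90 → 116.
Rows: 122 × 25/22 = 138.64 → 139.
second section cast-on: 93 × 19/20 = 88.35 → 88.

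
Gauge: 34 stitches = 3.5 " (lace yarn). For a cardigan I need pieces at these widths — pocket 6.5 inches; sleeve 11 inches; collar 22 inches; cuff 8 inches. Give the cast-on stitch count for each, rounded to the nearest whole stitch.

Rate = 34/3.5 = 9.714 sts per in.
pocket: 6.5 × 9.714 = 63.14 → 63.
sleeve: 11 × 9.714 = 106.86 → 107.
collar: 22 × 9.714 = 213.71 → 214.
cuff: 8 × 9.714 = 77.71 → 78.

pocket 63; sleeve 107; collar 214; cuff 78.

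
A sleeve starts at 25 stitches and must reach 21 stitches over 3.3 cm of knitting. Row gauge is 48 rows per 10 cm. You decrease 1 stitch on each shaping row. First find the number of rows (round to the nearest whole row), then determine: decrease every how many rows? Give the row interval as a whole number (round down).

Decrease every 4th row.

Rows = 3.3 × 4.8 = 15.8 → 16 rows.
Stitches to remove: 4 → 4 shaping rows (at 1 st each).
16 / 4 = 4.00 → every 4 rows.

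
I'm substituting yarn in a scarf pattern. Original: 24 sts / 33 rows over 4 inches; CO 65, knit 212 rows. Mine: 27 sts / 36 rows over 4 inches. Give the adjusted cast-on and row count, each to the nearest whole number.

Stitches: 65 × 27/24 = 73.12 → 73.
Rows: 212 × 36/33 = 231.27 → 231.

Cast on 73 stitches; work 231 rows.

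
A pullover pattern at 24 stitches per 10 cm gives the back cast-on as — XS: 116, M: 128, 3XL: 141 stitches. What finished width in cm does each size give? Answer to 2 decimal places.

XS 48.33 cm; M 53.33 cm; 3XL 58.75 cm.

24/10 = 2.4 sts per cm.
XS: 116 / 2.4 = 48.333 → 48.33 cm.
M: 128 / 2.4 = 53.333 → 53.33 cm.
3XL: 141 / 2.4 = 58.750 → 58.75 cm.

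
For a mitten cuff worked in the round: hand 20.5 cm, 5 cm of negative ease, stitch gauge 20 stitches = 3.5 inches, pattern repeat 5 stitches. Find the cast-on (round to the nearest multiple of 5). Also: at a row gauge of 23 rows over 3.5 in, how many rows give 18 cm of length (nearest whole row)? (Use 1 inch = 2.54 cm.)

Cast on 35 stitches; work 47 rows.

Finished = 20.5 − 5 = 15.5 cm.
15.5 cm × 1/2.54 = 6.10 inches.
20/3.5 = 5.714 sts per in; 6.10 × 5.714 = 34.87 sts.
Nearest multiple of 5 → 35.
18 cm = 7.09 inches; × 6.571 = 46.57 → 47 rows.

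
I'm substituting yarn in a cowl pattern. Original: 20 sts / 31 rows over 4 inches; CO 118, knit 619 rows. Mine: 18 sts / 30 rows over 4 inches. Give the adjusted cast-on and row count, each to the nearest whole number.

Cast on 106 stitches; work 599 rows.

Stitches: 118 × 18/20 = 106.20 → 106.
Rows: 619 × 30/31 = 599.03 → 599.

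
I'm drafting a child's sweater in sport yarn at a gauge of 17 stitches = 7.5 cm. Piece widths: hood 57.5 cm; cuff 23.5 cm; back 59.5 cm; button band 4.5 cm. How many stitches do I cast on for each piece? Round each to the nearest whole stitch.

hood 130; cuff 53; back 135; button band 10.

Rate = 17/7.5 = 2.267 sts per cm.
hood: 57.5 × 2.267 = 130.33 → 130.
cuff: 23.5 × 2.267 = 53.27 → 53.
back: 59.5 × 2.267 = 134.87 → 135.
button band: 4.5 × 2.267 = 10.20 → 10.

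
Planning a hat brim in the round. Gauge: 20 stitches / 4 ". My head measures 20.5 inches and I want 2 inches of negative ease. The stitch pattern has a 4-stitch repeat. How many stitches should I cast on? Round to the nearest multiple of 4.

Finished = 20.5 − 2 = 18.5 inches.
20 / 4 = 5 sts/in.
18.5 × 5 = 92.50 sts.
Nearest multiple of 4: 92.

92 stitches.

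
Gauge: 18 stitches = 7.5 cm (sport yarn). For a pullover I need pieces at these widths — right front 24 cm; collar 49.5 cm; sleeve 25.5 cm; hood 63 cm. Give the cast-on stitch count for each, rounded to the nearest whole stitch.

right front 58; collar 119; sleeve 61; hood 151.

Rate = 18/7.5 = 2.4 sts per cm.
right front: 24 × 2.4 = 57.60 → 58.
collar: 49.5 × 2.4 = 118.80 → 119.
sleeve: 25.5 × 2.4 = 61.20 → 61.
hood: 63 × 2.4 = 151.20 → 151.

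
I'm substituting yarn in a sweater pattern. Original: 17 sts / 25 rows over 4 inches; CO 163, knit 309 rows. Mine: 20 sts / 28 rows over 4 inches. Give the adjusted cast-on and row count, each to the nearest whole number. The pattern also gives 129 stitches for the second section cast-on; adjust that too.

Stitches: 163 × 20/17 = 191.76 → 192.
Rows: 309 × 28/25 = 346.08 → 346.
second section cast-on: 129 × 20/17 = 151.76 → 152.

Cast on 192 stitches; work 346 rows; second section cast-on 152 stitches.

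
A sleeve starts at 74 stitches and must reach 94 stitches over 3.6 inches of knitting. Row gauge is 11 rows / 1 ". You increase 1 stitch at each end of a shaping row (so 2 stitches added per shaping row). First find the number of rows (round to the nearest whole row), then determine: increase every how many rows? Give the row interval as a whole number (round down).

Rows = 3.6 × 11 = 39.6 → 40 rows.
Stitches to add: 20 → 10 shaping rows (at 2 st each).
40 / 10 = 4.00 → every 4 rows.

Increase every 4th row.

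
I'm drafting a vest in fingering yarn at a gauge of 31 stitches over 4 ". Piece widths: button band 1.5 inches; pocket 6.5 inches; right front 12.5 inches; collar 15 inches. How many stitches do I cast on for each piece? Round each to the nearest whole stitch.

button band 12; pocket 50; right front 97; collar 116.

Rate = 31/4 = 7.75 sts per in.
button band: 1.5 × 7.75 = 11.62 → 12.
pocket: 6.5 × 7.75 = 50.38 → 50.
right front: 12.5 × 7.75 = 96.88 → 97.
collar: 15 × 7.75 = 116.25 → 116.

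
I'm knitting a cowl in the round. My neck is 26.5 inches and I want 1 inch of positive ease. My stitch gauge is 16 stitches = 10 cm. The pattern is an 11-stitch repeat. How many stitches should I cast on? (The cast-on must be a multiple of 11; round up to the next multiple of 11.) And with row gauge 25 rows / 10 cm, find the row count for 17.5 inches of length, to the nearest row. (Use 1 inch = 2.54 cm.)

Cast on 121 stitches; work 111 rows.

Finished = 26.5 + 1 = 27.5 inches.
27.5 inches × 2.54 = 69.85 cm.
16/10 = 1.6 sts per cm; 69.85 × 1.6 = 111.76 sts.
Next multiple of 11 → 121.
17.5 inches = 44.45 cm; × 2.5 = 111.12 → 111 rows.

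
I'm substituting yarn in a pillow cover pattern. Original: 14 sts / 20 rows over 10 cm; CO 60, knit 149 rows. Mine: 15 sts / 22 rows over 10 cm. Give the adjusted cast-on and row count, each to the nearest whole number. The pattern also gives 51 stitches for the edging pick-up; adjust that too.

Stitches: 60 × 15/14 = 64.29 → 64.
Rows: 149 × 22/20 = 163.90 → 164.
edging pick-up: 51 × 15/14 = 54.64 → 55.

Cast on 64 stitches; work 164 rows; edging pick-up 55 stitches.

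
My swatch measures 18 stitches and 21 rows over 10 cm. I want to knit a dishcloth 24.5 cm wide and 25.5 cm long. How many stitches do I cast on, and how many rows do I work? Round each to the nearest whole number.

Stitch gauge = 18/10 = 1.8 sts/cm; 24.5 × 1.8 = 44.10 → 44 sts.
Row gauge = 21/10 = 2.1 rows/cm; 25.5 × 2.1 = 53.55 → 54 rows.

Cast on 44 stitches and work 54 rows.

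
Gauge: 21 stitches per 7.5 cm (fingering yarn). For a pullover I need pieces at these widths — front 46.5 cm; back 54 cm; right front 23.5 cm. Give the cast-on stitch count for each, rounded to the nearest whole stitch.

Rate = 21/7.5 = 2.8 sts per cm.
front: 46.5 × 2.8 = 130.20 → 130.
back: 54 × 2.8 = 151.20 → 151.
right front: 23.5 × 2.8 = 65.80 → 66.

front 130; back 151; right front 66.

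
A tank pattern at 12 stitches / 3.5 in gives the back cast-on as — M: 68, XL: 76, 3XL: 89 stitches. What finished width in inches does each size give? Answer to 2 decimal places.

M 19.83 inches; XL 22.17 inches; 3XL 25.96 inches.

12/3.5 = 3.429 sts per in.
M: 68 / 3.429 = 19.833 → 19.83 in.
XL: 76 / 3.429 = 22.167 → 22.17 in.
3XL: 89 / 3.429 = 25.958 → 25.96 in.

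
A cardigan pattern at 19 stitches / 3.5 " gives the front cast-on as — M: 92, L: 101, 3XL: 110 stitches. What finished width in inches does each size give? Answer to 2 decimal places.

19/3.5 = 5.429 sts per in.
M: 92 / 5.429 = 16.947 → 16.95 in.
L: 101 / 5.429 = 18.605 → 18.61 in.
3XL: 110 / 5.429 = 20.263 → 20.26 in.

M 16.95 inches; L 18.61 inches; 3XL 20.26 inches.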